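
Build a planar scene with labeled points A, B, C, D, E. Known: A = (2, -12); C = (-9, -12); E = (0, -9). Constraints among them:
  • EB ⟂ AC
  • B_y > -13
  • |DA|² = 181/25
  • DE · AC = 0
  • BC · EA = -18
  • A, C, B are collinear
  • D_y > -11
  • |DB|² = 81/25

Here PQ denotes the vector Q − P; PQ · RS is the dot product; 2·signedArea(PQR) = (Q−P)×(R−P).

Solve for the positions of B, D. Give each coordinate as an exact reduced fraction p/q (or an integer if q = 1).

1. B_x = 0  [A, C, B are collinear ∩ EB ⟂ AC]
2. B_y = -12  [A, C, B are collinear ∩ EB ⟂ AC]
   → B = (0, -12)
3. D_x = 0  [DE · AC = 0]
4. D_y = -51/5  [|DA|² = 181/25]
   → D = (0, -51/5)

B = (0, -12)
D = (0, -51/5)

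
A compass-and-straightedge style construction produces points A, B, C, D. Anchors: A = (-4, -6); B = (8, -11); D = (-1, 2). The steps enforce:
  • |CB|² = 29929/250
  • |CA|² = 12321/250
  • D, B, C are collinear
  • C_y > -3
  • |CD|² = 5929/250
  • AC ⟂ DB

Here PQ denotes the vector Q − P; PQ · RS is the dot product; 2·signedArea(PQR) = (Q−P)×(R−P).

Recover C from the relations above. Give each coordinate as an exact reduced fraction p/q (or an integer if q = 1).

C = (443/250, -501/250)

1. C_x = 443/250  [D, B, C are collinear ∩ AC ⟂ DB]
2. C_y = -501/250  [D, B, C are collinear ∩ AC ⟂ DB]
   → C = (443/250, -501/250)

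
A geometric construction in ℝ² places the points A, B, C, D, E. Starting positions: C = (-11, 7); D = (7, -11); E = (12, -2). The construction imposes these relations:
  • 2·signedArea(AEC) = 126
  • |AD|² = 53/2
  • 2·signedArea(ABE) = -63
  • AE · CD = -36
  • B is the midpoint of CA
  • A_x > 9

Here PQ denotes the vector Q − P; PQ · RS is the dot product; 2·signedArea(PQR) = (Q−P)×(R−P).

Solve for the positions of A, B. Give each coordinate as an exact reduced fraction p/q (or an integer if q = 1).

1. A_x = 19/2  [2·signedArea(AEC) = 126 ∩ AE · CD = -36]
2. A_y = -13/2  [2·signedArea(AEC) = 126 ∩ AE · CD = -36]
   → A = (19/2, -13/2)
3. B_x = -3/4  [B is the midpoint of CA]
4. B_y = 1/4  [B is the midpoint of CA]
   → B = (-3/4, 1/4)

A = (19/2, -13/2)
B = (-3/4, 1/4)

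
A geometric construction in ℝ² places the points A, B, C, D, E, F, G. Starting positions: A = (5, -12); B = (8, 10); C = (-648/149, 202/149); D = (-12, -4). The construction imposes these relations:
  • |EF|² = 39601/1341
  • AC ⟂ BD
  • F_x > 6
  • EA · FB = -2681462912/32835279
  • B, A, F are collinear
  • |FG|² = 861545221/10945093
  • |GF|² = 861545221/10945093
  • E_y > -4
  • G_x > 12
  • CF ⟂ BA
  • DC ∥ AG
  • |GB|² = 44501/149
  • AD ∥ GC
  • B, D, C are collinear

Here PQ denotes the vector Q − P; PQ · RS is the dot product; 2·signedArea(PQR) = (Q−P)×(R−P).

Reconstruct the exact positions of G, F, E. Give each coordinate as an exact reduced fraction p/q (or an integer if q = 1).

E = (533909/220371, -792160/220371)
F = (486088/73457, -10262/73457)
G = (1885/149, -990/149)

1. G_x = 1885/149  [AD ∥ GC ∩ DC ∥ AG]
2. G_y = -990/149  [AD ∥ GC ∩ DC ∥ AG]
   → G = (1885/149, -990/149)
3. F_x = 486088/73457  [B, A, F are collinear ∩ CF ⟂ BA]
4. F_y = -10262/73457  [B, A, F are collinear ∩ CF ⟂ BA]
   → F = (486088/73457, -10262/73457)
5. E_x = 533909/220371  [line -101568/73457·x + -744832/73457·y + -1086811456/32835279 = 0 ∩ |EF|² = 39601/1341]
6. E_y = -792160/220371  [line -101568/73457·x + -744832/73457·y + -1086811456/32835279 = 0 ∩ |EF|² = 39601/1341]
   → E = (533909/220371, -792160/220371)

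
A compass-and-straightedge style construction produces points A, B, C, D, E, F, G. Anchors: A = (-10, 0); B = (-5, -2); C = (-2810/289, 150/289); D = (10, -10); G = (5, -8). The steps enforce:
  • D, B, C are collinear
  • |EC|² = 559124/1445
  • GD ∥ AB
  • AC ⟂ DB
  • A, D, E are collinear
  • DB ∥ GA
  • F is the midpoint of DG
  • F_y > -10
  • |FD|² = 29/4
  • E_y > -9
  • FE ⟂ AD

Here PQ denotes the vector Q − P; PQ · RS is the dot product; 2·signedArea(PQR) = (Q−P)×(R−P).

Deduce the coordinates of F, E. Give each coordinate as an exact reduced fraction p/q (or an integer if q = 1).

E = (38/5, -44/5)
F = (15/2, -9)

1. F_x = 15/2  [F is the midpoint of DG]
2. F_y = -9  [F is the midpoint of DG]
   → F = (15/2, -9)
3. E_x = 38/5  [A, D, E are collinear ∩ FE ⟂ AD]
4. E_y = -44/5  [A, D, E are collinear ∩ FE ⟂ AD]
   → E = (38/5, -44/5)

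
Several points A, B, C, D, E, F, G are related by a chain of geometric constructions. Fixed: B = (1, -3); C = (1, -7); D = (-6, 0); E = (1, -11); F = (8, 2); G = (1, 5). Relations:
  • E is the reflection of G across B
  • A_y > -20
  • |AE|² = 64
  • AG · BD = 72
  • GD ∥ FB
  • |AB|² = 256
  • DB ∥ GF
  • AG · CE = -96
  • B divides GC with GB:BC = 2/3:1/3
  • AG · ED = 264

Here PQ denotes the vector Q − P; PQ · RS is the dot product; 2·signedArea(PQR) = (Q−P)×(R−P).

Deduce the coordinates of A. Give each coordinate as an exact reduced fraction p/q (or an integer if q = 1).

1. A_x = 1  [AG · CE = -96 ∩ AG · ED = 264]
2. A_y = -19  [AG · CE = -96 ∩ AG · ED = 264]
   → A = (1, -19)

A = (1, -19)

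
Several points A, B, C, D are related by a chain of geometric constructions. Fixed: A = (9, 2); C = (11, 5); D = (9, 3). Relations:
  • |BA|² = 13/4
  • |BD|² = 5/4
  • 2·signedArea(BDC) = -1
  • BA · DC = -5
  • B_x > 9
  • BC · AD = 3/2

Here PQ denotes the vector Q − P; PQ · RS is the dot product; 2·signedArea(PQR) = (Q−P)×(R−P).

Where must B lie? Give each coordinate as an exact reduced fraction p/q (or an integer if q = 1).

B = (10, 7/2)

1. B_x = 10  [2·signedArea(BDC) = -1 ∩ BA · DC = -5]
2. B_y = 7/2  [2·signedArea(BDC) = -1 ∩ BA · DC = -5]
   → B = (10, 7/2)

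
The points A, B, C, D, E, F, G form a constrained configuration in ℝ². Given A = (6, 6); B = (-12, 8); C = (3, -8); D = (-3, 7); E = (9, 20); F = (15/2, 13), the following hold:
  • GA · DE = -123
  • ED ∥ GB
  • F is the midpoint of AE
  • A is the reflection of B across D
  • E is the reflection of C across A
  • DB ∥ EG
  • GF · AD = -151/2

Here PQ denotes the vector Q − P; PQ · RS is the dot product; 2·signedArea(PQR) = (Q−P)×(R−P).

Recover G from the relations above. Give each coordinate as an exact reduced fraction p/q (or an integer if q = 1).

1. G_x = 0  [ED ∥ GB ∩ DB ∥ EG]
2. G_y = 21  [ED ∥ GB ∩ DB ∥ EG]
   → G = (0, 21)

G = (0, 21)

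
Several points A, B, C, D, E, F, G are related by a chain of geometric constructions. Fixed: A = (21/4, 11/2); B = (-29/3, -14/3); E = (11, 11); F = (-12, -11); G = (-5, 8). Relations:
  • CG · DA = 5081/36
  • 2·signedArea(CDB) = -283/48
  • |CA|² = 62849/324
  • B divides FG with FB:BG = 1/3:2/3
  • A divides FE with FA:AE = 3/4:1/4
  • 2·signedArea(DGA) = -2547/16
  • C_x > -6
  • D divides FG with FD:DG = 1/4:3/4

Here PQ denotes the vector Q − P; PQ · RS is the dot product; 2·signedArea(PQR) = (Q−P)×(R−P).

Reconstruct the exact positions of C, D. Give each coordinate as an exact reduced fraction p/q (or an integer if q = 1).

C = (-197/36, -61/18)
D = (-41/4, -25/4)

1. D_x = -41/4  [D divides FG with FD:DG = 1/4:3/4]
2. D_y = -25/4  [D divides FG with FD:DG = 1/4:3/4]
   → D = (-41/4, -25/4)
3. C_x = -197/36  [CG · DA = 5081/36 ∩ 2·signedArea(CDB) = -283/48]
4. C_y = -61/18  [CG · DA = 5081/36 ∩ 2·signedArea(CDB) = -283/48]
   → C = (-197/36, -61/18)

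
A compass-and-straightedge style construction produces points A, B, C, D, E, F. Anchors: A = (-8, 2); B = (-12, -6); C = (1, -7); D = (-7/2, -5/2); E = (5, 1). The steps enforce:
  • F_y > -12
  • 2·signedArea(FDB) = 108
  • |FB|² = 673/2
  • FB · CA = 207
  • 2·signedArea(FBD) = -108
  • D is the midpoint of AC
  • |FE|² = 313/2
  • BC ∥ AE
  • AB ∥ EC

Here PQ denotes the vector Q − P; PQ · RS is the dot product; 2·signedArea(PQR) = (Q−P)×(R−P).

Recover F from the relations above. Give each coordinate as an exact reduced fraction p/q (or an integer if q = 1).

F = (11/2, -23/2)

1. F_x = 11/2  [2·signedArea(FBD) = -108 ∩ FB · CA = 207]
2. F_y = -23/2  [2·signedArea(FBD) = -108 ∩ FB · CA = 207]
   → F = (11/2, -23/2)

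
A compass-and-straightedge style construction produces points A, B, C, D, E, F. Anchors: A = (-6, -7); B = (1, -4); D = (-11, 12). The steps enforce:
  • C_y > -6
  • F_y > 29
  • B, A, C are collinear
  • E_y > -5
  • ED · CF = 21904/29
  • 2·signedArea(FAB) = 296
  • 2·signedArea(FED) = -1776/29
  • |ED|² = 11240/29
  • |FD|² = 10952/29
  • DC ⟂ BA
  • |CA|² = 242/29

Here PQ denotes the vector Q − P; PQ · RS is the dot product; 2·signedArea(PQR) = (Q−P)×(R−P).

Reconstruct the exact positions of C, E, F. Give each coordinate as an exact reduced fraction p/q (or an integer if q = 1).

1. C_x = -97/29  [B, A, C are collinear ∩ DC ⟂ BA]
2. C_y = -170/29  [B, A, C are collinear ∩ DC ⟂ BA]
   → C = (-97/29, -170/29)
3. F_x = -541/29  [line -3·x + 7·y + -265 = 0 ∩ |FD|² = 10952/29]
4. F_y = 866/29  [line -3·x + 7·y + -265 = 0 ∩ |FD|² = 10952/29]
   → F = (-541/29, 866/29)
5. E_x = -13/29  [ED · CF = 21904/29 ∩ 2·signedArea(FED) = -1776/29]
6. E_y = -134/29  [ED · CF = 21904/29 ∩ 2·signedArea(FED) = -1776/29]
   → E = (-13/29, -134/29)

C = (-97/29, -170/29)
E = (-13/29, -134/29)
F = (-541/29, 866/29)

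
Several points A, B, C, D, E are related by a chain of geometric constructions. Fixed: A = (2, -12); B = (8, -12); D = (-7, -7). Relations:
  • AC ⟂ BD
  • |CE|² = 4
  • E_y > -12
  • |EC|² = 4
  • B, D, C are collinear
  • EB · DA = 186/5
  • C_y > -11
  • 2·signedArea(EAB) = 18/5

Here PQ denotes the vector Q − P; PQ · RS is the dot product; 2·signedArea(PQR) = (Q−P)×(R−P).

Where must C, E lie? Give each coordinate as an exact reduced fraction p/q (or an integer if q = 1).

C = (13/5, -51/5)
E = (21/5, -57/5)

1. C_x = 13/5  [B, D, C are collinear ∩ AC ⟂ BD]
2. C_y = -51/5  [B, D, C are collinear ∩ AC ⟂ BD]
   → C = (13/5, -51/5)
3. E_x = 21/5  [2·signedArea(EAB) = 18/5 ∩ EB · DA = 186/5]
4. E_y = -57/5  [2·signedArea(EAB) = 18/5 ∩ EB · DA = 186/5]
   → E = (21/5, -57/5)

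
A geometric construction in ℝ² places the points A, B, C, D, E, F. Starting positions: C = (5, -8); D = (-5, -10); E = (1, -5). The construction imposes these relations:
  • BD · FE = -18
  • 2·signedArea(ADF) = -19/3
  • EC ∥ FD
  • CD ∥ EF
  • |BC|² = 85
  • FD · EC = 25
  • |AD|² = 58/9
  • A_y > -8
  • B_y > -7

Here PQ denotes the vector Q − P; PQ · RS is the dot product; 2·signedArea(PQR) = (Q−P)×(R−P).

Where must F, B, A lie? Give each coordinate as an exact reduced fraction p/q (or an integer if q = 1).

1. F_x = -9  [EC ∥ FD ∩ CD ∥ EF]
2. F_y = -7  [EC ∥ FD ∩ CD ∥ EF]
   → F = (-9, -7)
3. B_x = -4  [line -10·x + -2·y + -52 = 0 ∩ |BC|² = 85]
4. B_y = -6  [line -10·x + -2·y + -52 = 0 ∩ |BC|² = 85]
   → B = (-4, -6)
5. A_x = -6  [line -3·x + -4·y + -146/3 = 0 ∩ |AD|² = 58/9]
6. A_y = -23/3  [line -3·x + -4·y + -146/3 = 0 ∩ |AD|² = 58/9]
   → A = (-6, -23/3)

A = (-6, -23/3)
B = (-4, -6)
F = (-9, -7)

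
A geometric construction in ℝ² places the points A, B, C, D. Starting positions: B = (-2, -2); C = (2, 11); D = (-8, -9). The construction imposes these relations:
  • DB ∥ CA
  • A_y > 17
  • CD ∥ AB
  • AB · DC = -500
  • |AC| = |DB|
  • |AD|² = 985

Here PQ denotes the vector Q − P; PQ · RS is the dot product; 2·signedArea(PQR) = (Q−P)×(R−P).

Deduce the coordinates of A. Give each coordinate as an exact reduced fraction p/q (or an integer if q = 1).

1. A_x = 8  [CD ∥ AB ∩ DB ∥ CA]
2. A_y = 18  [CD ∥ AB ∩ DB ∥ CA]
   → A = (8, 18)

A = (8, 18)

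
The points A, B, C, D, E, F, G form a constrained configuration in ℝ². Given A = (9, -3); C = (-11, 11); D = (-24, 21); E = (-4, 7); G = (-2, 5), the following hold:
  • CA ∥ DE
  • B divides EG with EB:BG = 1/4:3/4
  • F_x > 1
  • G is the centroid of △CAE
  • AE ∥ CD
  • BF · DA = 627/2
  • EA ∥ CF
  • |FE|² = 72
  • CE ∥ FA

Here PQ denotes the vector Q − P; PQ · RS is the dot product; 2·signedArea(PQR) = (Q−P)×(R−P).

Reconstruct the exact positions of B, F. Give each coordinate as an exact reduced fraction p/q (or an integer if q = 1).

B = (-7/2, 13/2)
F = (2, 1)

1. B_x = -7/2  [B divides EG with EB:BG = 1/4:3/4]
2. B_y = 13/2  [B divides EG with EB:BG = 1/4:3/4]
   → B = (-7/2, 13/2)
3. F_x = 2  [CE ∥ FA ∩ EA ∥ CF]
4. F_y = 1  [CE ∥ FA ∩ EA ∥ CF]
   → F = (2, 1)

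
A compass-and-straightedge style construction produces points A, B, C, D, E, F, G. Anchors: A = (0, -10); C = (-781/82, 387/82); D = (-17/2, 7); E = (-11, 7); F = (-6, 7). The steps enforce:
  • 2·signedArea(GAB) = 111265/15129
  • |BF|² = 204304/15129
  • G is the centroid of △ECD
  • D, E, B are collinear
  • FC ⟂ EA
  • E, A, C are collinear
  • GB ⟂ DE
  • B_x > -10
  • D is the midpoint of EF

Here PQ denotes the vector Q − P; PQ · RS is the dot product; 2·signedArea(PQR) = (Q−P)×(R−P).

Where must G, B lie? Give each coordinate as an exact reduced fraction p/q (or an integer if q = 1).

1. G_x = -1190/123  [G is the centroid of △ECD]
2. G_y = 1535/246  [G is the centroid of △ECD]
   → G = (-1190/123, 1535/246)
3. B_x = -1190/123  [D, E, B are collinear ∩ GB ⟂ DE]
4. B_y = 7  [D, E, B are collinear ∩ GB ⟂ DE]
   → B = (-1190/123, 7)

B = (-1190/123, 7)
G = (-1190/123, 1535/246)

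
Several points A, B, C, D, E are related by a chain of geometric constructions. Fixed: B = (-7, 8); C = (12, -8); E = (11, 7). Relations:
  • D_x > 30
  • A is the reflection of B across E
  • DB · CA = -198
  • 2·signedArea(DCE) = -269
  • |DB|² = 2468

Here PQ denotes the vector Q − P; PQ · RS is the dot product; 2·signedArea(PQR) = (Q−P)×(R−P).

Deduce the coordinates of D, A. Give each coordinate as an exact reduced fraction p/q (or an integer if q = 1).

1. D_x = 31  [line -15·x + -1·y + 441 = 0 ∩ |DB|² = 2468]
2. D_y = -24  [line -15·x + -1·y + 441 = 0 ∩ |DB|² = 2468]
   → D = (31, -24)
3. A_x = 29  [A is the reflection of B across E]
4. A_y = 6  [A is the reflection of B across E]
   → A = (29, 6)

A = (29, 6)
D = (31, -24)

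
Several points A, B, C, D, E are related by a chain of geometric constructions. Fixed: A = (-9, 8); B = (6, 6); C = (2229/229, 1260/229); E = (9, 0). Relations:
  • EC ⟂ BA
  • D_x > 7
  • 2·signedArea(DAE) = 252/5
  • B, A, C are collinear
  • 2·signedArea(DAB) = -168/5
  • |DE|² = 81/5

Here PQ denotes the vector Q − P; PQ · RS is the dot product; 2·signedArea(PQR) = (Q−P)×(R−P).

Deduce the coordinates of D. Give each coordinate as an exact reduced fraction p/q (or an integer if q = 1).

1. D_x = 36/5  [2·signedArea(DAE) = 252/5 ∩ 2·signedArea(DAB) = -168/5]
2. D_y = 18/5  [2·signedArea(DAE) = 252/5 ∩ 2·signedArea(DAB) = -168/5]
   → D = (36/5, 18/5)

D = (36/5, 18/5)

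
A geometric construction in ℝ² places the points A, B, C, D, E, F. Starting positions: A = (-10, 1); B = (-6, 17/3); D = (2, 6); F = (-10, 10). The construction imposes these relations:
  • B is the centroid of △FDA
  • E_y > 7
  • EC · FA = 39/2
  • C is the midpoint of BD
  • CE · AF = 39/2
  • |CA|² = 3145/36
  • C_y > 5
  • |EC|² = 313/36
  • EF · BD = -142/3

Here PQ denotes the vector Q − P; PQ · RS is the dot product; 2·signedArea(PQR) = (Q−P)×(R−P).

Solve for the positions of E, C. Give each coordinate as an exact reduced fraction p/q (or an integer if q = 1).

1. C_x = -2  [C is the midpoint of BD]
2. C_y = 35/6  [C is the midpoint of BD]
   → C = (-2, 35/6)
3. E_x = -4  [EC · FA = 39/2 ∩ EF · BD = -142/3]
4. E_y = 8  [EC · FA = 39/2 ∩ EF · BD = -142/3]
   → E = (-4, 8)

C = (-2, 35/6)
E = (-4, 8)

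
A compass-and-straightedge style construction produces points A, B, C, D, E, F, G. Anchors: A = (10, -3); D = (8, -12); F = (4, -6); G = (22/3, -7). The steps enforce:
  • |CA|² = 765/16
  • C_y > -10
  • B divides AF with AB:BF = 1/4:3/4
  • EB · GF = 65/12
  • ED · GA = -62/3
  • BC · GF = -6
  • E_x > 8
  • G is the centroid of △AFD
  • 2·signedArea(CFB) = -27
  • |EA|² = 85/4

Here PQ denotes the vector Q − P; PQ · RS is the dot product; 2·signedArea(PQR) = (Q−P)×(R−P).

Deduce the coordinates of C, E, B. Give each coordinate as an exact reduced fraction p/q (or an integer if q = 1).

1. E_x = 9  [line -8/3·x + -4·y + -6 = 0 ∩ |EA|² = 85/4]
2. E_y = -15/2  [line -8/3·x + -4·y + -6 = 0 ∩ |EA|² = 85/4]
   → E = (9, -15/2)
3. B_x = 17/2  [EB · GF = 65/12 ∩ B divides AF with AB:BF = 1/4:3/4]
4. B_y = -15/4  [EB · GF = 65/12 ∩ B divides AF with AB:BF = 1/4:3/4]
   → B = (17/2, -15/4)
5. C_x = 17/2  [2·signedArea(CFB) = -27 ∩ BC · GF = -6]
6. C_y = -39/4  [2·signedArea(CFB) = -27 ∩ BC · GF = -6]
   → C = (17/2, -39/4)

B = (17/2, -15/4)
C = (17/2, -39/4)
E = (9, -15/2)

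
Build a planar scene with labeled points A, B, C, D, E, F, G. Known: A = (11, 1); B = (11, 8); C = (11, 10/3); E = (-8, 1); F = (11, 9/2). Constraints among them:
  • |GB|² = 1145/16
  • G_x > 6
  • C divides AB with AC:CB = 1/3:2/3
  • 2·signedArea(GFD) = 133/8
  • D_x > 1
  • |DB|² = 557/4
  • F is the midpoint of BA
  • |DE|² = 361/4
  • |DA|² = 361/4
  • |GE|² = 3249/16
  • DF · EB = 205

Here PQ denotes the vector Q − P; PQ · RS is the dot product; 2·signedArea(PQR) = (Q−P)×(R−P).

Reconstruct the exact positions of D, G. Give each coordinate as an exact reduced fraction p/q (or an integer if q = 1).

1. D_x = 3/2  [line -19·x + -7·y + 71/2 = 0 ∩ |DE|² = 361/4]
2. D_y = 1  [line -19·x + -7·y + 71/2 = 0 ∩ |DE|² = 361/4]
   → D = (3/2, 1)
3. G_x = 25/4  [line 7/2·x + -19/2·y + -99/8 = 0 ∩ |GE|² = 3249/16]
4. G_y = 1  [line 7/2·x + -19/2·y + -99/8 = 0 ∩ |GE|² = 3249/16]
   → G = (25/4, 1)

D = (3/2, 1)
G = (25/4, 1)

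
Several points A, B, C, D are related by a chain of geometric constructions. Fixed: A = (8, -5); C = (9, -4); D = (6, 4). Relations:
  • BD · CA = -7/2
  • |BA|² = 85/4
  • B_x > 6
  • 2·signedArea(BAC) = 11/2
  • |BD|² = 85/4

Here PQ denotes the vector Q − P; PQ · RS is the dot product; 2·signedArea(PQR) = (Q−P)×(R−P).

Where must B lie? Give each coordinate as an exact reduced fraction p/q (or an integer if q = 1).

1. B_x = 7  [2·signedArea(BAC) = 11/2 ∩ BD · CA = -7/2]
2. B_y = -1/2  [2·signedArea(BAC) = 11/2 ∩ BD · CA = -7/2]
   → B = (7, -1/2)

B = (7, -1/2)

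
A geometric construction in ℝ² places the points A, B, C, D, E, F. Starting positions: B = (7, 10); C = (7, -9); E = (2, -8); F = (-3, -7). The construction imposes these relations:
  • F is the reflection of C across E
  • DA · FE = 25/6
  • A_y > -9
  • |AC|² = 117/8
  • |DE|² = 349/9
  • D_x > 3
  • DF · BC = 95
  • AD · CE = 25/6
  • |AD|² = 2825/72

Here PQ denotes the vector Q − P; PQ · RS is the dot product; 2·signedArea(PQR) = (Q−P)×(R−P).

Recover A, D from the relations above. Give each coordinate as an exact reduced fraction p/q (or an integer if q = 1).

1. D_y = -2  [DF · BC = 95]
2. D_x = 11/3  [|DE|² = 349/9]
   → D = (11/3, -2)
3. A_x = 13/4  [line 5·x + -1·y + -49/2 = 0 ∩ |AC|² = 117/8]
4. A_y = -33/4  [line 5·x + -1·y + -49/2 = 0 ∩ |AC|² = 117/8]
   → A = (13/4, -33/4)

A = (13/4, -33/4)
D = (11/3, -2)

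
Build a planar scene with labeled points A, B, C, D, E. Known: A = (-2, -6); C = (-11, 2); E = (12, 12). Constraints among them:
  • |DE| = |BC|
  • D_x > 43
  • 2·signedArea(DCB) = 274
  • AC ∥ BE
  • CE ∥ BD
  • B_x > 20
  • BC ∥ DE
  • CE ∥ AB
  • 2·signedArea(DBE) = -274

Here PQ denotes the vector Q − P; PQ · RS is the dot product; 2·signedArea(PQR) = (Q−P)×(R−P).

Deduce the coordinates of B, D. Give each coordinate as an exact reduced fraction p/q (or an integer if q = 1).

1. B_x = 21  [AC ∥ BE ∩ CE ∥ AB]
2. B_y = 4  [AC ∥ BE ∩ CE ∥ AB]
   → B = (21, 4)
3. D_x = 44  [BC ∥ DE ∩ CE ∥ BD]
4. D_y = 14  [BC ∥ DE ∩ CE ∥ BD]
   → D = (44, 14)

B = (21, 4)
D = (44, 14)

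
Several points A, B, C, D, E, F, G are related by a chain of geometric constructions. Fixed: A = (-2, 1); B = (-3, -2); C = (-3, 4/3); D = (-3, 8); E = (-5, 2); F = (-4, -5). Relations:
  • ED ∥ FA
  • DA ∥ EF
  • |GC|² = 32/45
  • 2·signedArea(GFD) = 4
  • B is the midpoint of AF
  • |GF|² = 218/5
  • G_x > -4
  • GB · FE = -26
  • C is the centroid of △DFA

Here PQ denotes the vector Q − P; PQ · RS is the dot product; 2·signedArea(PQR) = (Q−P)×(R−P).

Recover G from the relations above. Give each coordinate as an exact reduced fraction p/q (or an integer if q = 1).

G = (-19/5, 8/5)

1. G_x = -19/5  [GB · FE = -26 ∩ 2·signedArea(GFD) = 4]
2. G_y = 8/5  [GB · FE = -26 ∩ 2·signedArea(GFD) = 4]
   → G = (-19/5, 8/5)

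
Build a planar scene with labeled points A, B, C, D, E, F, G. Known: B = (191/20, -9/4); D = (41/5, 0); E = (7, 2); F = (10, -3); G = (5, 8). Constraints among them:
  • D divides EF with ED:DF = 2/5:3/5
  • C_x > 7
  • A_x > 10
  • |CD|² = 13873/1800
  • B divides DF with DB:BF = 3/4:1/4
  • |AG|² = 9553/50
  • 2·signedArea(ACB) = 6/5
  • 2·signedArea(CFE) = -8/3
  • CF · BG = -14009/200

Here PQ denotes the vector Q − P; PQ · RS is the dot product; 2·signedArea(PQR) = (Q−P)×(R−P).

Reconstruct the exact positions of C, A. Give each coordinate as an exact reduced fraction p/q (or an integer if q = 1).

A = (109/10, -9/2)
C = (431/60, 31/12)

1. C_x = 431/60  [CF · BG = -14009/200 ∩ 2·signedArea(CFE) = -8/3]
2. C_y = 31/12  [CF · BG = -14009/200 ∩ 2·signedArea(CFE) = -8/3]
   → C = (431/60, 31/12)
3. A_x = 109/10  [line 29/6·x + 71/30·y + -1261/30 = 0 ∩ |AG|² = 9553/50]
4. A_y = -9/2  [line 29/6·x + 71/30·y + -1261/30 = 0 ∩ |AG|² = 9553/50]
   → A = (109/10, -9/2)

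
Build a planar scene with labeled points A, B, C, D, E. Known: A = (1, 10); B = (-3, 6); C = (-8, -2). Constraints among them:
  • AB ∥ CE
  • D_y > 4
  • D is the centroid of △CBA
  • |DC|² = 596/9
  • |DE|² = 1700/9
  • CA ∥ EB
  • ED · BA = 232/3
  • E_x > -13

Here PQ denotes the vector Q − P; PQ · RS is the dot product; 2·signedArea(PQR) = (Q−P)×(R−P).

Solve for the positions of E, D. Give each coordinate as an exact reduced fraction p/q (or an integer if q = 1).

1. E_x = -12  [CA ∥ EB ∩ AB ∥ CE]
2. E_y = -6  [CA ∥ EB ∩ AB ∥ CE]
   → E = (-12, -6)
3. D_x = -10/3  [D is the centroid of △CBA]
4. D_y = 14/3  [D is the centroid of △CBA]
   → D = (-10/3, 14/3)

D = (-10/3, 14/3)
E = (-12, -6)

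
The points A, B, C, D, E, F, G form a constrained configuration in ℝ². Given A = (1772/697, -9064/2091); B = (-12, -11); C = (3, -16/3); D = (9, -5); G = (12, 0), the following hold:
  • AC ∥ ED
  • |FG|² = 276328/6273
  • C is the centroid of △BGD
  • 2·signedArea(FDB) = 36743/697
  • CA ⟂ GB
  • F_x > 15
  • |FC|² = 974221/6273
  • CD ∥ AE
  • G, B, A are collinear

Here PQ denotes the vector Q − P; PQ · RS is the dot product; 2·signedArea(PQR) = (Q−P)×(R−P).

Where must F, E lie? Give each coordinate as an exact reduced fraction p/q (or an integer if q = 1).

E = (5954/697, -2789/697)
F = (10774/697, -11846/2091)

1. F_x = 10774/697  [line 6·x + -21·y + -147566/697 = 0 ∩ |FC|² = 974221/6273]
2. F_y = -11846/2091  [line 6·x + -21·y + -147566/697 = 0 ∩ |FC|² = 974221/6273]
   → F = (10774/697, -11846/2091)
3. E_x = 5954/697  [AC ∥ ED ∩ CD ∥ AE]
4. E_y = -2789/697  [AC ∥ ED ∩ CD ∥ AE]
   → E = (5954/697, -2789/697)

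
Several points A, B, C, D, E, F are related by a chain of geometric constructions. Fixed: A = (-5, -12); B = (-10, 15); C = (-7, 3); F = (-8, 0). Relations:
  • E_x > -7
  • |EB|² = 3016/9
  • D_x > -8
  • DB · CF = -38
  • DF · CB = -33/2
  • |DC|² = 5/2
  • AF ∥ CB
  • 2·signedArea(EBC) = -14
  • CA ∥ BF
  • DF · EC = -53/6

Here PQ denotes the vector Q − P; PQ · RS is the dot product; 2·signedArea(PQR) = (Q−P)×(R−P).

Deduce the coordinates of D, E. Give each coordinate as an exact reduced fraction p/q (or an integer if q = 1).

D = (-15/2, 3/2)
E = (-20/3, -3)

1. D_x = -15/2  [DF · CB = -33/2 ∩ DB · CF = -38]
2. D_y = 3/2  [DF · CB = -33/2 ∩ DB · CF = -38]
   → D = (-15/2, 3/2)
3. E_x = -20/3  [2·signedArea(EBC) = -14 ∩ DF · EC = -53/6]
4. E_y = -3  [2·signedArea(EBC) = -14 ∩ DF · EC = -53/6]
   → E = (-20/3, -3)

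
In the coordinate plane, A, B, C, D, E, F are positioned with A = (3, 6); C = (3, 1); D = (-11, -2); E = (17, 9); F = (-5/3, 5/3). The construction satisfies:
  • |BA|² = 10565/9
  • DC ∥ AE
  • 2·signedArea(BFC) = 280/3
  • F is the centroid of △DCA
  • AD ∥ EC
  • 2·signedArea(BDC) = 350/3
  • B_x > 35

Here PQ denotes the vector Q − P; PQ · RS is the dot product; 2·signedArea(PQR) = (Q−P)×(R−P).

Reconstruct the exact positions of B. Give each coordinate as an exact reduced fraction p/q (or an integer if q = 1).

B = (107/3, 49/3)

1. B_x = 107/3  [2·signedArea(BFC) = 280/3 ∩ 2·signedArea(BDC) = 350/3]
2. B_y = 49/3  [2·signedArea(BFC) = 280/3 ∩ 2·signedArea(BDC) = 350/3]
   → B = (107/3, 49/3)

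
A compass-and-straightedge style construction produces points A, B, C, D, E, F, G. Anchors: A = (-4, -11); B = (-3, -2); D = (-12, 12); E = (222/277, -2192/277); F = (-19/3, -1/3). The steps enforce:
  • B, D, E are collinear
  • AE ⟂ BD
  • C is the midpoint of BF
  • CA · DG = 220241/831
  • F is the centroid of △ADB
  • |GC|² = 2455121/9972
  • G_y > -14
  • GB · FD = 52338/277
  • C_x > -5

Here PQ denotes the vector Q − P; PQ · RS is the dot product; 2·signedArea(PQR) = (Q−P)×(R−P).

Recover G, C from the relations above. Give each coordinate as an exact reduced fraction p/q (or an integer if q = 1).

1. C_x = -14/3  [C is the midpoint of BF]
2. C_y = -7/6  [C is the midpoint of BF]
   → C = (-14/3, -7/6)
3. G_x = 1275/277  [GB · FD = 52338/277 ∩ CA · DG = 220241/831]
4. G_y = -3830/277  [GB · FD = 52338/277 ∩ CA · DG = 220241/831]
   → G = (1275/277, -3830/277)

C = (-14/3, -7/6)
G = (1275/277, -3830/277)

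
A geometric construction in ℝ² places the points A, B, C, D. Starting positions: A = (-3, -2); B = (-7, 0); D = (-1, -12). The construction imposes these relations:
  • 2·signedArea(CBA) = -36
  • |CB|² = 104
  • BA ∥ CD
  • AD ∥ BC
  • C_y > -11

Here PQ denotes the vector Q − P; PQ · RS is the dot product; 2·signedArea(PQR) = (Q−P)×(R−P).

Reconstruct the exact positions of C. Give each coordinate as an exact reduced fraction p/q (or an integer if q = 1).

C = (-5, -10)

1. C_x = -5  [BA ∥ CD ∩ AD ∥ BC]
2. C_y = -10  [BA ∥ CD ∩ AD ∥ BC]
   → C = (-5, -10)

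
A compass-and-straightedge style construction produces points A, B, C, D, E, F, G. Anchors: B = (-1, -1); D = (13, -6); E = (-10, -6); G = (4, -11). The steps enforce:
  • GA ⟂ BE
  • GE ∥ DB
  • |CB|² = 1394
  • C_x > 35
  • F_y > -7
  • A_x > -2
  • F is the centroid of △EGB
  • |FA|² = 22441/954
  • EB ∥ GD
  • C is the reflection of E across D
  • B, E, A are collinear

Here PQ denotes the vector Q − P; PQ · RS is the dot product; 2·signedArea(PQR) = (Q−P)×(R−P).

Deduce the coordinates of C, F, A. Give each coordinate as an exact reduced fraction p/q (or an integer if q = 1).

A = (-151/106, -131/106)
C = (36, -6)
F = (-7/3, -6)

1. C_x = 36  [C is the reflection of E across D]
2. C_y = -6  [C is the reflection of E across D]
   → C = (36, -6)
3. F_x = -7/3  [F is the centroid of △EGB]
4. F_y = -6  [F is the centroid of △EGB]
   → F = (-7/3, -6)
5. A_x = -151/106  [B, E, A are collinear ∩ GA ⟂ BE]
6. A_y = -131/106  [B, E, A are collinear ∩ GA ⟂ BE]
   → A = (-151/106, -131/106)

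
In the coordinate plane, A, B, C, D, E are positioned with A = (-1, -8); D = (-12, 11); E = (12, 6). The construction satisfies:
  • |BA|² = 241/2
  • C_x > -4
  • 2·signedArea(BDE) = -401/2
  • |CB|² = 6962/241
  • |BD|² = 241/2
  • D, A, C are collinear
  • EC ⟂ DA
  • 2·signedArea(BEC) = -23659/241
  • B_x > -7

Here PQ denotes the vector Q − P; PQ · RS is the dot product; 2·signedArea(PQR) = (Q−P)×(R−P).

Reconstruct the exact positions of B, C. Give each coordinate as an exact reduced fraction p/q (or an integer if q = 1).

B = (-13/2, 3/2)
C = (-1835/482, -1519/482)

1. B_x = -13/2  [line 5·x + 24·y + -7/2 = 0 ∩ |BD|² = 241/2]
2. B_y = 3/2  [line 5·x + 24·y + -7/2 = 0 ∩ |BD|² = 241/2]
   → B = (-13/2, 3/2)
3. C_x = -1835/482  [2·signedArea(BEC) = -23659/241 ∩ D, A, C are collinear]
4. C_y = -1519/482  [2·signedArea(BEC) = -23659/241 ∩ D, A, C are collinear]
   → C = (-1835/482, -1519/482)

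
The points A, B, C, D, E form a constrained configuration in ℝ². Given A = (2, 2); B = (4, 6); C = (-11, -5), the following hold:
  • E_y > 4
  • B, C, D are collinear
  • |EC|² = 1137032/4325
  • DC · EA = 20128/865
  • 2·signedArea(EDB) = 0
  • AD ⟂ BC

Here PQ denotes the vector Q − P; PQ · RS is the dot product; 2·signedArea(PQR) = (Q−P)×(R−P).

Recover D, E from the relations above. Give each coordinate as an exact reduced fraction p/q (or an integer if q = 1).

1. D_x = 137/173  [B, C, D are collinear ∩ AD ⟂ BC]
2. D_y = 631/173  [B, C, D are collinear ∩ AD ⟂ BC]
   → D = (137/173, 631/173)
3. E_x = 359/173  [2·signedArea(EDB) = 0 ∩ DC · EA = 20128/865]
4. E_y = 3969/865  [2·signedArea(EDB) = 0 ∩ DC · EA = 20128/865]
   → E = (359/173, 3969/865)

D = (137/173, 631/173)
E = (359/173, 3969/865)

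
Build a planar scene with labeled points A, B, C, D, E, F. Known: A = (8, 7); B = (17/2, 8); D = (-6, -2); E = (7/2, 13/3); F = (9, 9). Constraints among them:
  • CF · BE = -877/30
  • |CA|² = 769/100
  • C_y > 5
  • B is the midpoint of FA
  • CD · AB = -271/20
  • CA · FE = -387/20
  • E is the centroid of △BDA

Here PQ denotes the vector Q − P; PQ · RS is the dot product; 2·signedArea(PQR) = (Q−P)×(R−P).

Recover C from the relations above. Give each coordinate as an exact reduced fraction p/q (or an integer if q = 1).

C = (11/2, 29/5)

1. C_x = 11/2  [CF · BE = -877/30 ∩ CA · FE = -387/20]
2. C_y = 29/5  [CF · BE = -877/30 ∩ CA · FE = -387/20]
   → C = (11/2, 29/5)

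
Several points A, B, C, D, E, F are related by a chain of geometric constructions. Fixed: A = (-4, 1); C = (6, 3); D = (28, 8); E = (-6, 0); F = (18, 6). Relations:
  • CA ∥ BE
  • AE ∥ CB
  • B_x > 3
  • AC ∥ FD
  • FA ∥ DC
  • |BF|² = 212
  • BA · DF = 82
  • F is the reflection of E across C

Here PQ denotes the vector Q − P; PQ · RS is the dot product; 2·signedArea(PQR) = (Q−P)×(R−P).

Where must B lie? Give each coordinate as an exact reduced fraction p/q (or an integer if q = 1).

1. B_x = 4  [CA ∥ BE ∩ AE ∥ CB]
2. B_y = 2  [CA ∥ BE ∩ AE ∥ CB]
   → B = (4, 2)

B = (4, 2)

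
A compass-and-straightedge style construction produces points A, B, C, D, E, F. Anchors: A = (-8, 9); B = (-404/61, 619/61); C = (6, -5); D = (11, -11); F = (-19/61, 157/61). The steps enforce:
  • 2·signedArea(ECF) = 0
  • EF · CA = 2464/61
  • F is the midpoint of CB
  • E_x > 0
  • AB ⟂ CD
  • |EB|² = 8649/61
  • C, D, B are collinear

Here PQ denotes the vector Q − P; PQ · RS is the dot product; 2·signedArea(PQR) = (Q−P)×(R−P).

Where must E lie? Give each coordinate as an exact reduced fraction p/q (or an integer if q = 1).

E = (1, 1)

1. E_x = 1  [2·signedArea(ECF) = 0 ∩ EF · CA = 2464/61]
2. E_y = 1  [2·signedArea(ECF) = 0 ∩ EF · CA = 2464/61]
   → E = (1, 1)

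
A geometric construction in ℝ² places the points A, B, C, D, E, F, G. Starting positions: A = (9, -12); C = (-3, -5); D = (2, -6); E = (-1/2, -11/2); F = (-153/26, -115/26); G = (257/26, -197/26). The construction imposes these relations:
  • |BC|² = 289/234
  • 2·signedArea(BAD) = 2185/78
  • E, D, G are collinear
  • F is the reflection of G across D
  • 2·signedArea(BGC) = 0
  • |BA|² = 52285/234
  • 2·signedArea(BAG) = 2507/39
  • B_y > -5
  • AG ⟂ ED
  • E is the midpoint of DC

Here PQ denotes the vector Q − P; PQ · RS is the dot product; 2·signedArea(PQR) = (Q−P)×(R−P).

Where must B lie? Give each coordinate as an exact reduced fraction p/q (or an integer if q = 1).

B = (-319/78, -373/78)

1. B_x = -319/78  [2·signedArea(BGC) = 0 ∩ 2·signedArea(BAD) = 2185/78]
2. B_y = -373/78  [2·signedArea(BGC) = 0 ∩ 2·signedArea(BAD) = 2185/78]
   → B = (-319/78, -373/78)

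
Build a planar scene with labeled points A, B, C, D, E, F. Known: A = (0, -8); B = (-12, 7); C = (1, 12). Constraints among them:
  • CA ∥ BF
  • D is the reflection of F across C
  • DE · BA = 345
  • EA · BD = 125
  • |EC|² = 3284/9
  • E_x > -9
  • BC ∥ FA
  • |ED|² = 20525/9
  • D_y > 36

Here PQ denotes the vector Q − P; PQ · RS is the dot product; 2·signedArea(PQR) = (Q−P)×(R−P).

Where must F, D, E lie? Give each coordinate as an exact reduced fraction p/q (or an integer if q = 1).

1. F_x = -13  [BC ∥ FA ∩ CA ∥ BF]
2. F_y = -13  [BC ∥ FA ∩ CA ∥ BF]
   → F = (-13, -13)
3. D_x = 15  [D is the reflection of F across C]
4. D_y = 37  [D is the reflection of F across C]
   → D = (15, 37)
5. E_x = -25/3  [EA · BD = 125 ∩ DE · BA = 345]
6. E_y = -14/3  [EA · BD = 125 ∩ DE · BA = 345]
   → E = (-25/3, -14/3)

D = (15, 37)
E = (-25/3, -14/3)
F = (-13, -13)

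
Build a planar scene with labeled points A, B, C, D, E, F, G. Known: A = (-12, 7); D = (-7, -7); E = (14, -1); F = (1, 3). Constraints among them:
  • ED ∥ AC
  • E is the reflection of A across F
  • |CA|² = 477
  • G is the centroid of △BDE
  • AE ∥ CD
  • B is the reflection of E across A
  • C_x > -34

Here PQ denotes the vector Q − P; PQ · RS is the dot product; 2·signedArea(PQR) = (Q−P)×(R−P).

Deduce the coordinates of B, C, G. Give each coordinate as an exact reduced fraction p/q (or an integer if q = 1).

1. B_x = -38  [B is the reflection of E across A]
2. B_y = 15  [B is the reflection of E across A]
   → B = (-38, 15)
3. C_x = -33  [AE ∥ CD ∩ ED ∥ AC]
4. C_y = 1  [AE ∥ CD ∩ ED ∥ AC]
   → C = (-33, 1)
5. G_x = -31/3  [G is the centroid of △BDE]
6. G_y = 7/3  [G is the centroid of △BDE]
   → G = (-31/3, 7/3)

B = (-38, 15)
C = (-33, 1)
G = (-31/3, 7/3)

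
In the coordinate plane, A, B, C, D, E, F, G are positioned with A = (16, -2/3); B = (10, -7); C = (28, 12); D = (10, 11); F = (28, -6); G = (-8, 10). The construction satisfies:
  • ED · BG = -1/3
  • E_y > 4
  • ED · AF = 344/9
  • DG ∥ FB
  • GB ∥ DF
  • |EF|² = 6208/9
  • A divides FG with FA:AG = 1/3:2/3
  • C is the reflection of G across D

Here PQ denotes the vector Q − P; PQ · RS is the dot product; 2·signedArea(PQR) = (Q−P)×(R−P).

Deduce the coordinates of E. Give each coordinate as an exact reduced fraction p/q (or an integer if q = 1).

E = (4, 14/3)

1. E_x = 4  [ED · AF = 344/9 ∩ ED · BG = -1/3]
2. E_y = 14/3  [ED · AF = 344/9 ∩ ED · BG = -1/3]
   → E = (4, 14/3)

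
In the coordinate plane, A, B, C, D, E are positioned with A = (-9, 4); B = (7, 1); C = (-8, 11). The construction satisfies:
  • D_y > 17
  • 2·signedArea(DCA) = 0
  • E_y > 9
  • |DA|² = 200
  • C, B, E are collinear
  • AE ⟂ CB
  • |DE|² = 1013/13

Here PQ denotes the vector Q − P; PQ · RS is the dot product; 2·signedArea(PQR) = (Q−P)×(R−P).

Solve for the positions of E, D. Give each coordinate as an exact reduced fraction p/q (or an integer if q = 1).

1. E_x = -71/13  [C, B, E are collinear ∩ AE ⟂ CB]
2. E_y = 121/13  [C, B, E are collinear ∩ AE ⟂ CB]
   → E = (-71/13, 121/13)
3. D_x = -7  [line 7·x + -1·y + 67 = 0 ∩ |DA|² = 200]
4. D_y = 18  [line 7·x + -1·y + 67 = 0 ∩ |DA|² = 200]
   → D = (-7, 18)

D = (-7, 18)
E = (-71/13, 121/13)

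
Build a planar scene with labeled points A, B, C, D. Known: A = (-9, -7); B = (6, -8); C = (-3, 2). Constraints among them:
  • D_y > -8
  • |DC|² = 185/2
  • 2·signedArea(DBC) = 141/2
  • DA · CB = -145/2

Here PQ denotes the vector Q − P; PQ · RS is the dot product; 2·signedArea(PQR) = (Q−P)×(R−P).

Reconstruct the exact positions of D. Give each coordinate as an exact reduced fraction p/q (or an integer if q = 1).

D = (-3/2, -15/2)

1. D_x = -3/2  [2·signedArea(DBC) = 141/2 ∩ DA · CB = -145/2]
2. D_y = -15/2  [2·signedArea(DBC) = 141/2 ∩ DA · CB = -145/2]
   → D = (-3/2, -15/2)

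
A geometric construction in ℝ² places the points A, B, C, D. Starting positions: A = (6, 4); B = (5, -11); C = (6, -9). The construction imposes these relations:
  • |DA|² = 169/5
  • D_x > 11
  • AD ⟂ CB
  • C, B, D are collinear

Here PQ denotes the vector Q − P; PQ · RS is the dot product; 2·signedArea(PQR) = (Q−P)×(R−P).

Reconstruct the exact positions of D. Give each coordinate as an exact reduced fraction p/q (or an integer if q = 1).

D = (56/5, 7/5)

1. D_x = 56/5  [C, B, D are collinear ∩ AD ⟂ CB]
2. D_y = 7/5  [C, B, D are collinear ∩ AD ⟂ CB]
   → D = (56/5, 7/5)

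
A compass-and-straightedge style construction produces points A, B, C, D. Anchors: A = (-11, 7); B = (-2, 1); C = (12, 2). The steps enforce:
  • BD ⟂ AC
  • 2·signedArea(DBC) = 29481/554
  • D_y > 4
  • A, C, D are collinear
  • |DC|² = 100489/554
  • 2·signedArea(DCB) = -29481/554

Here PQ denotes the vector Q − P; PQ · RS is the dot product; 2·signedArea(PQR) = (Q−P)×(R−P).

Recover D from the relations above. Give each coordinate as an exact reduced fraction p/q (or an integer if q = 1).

D = (-643/554, 2693/554)

1. D_x = -643/554  [A, C, D are collinear ∩ BD ⟂ AC]
2. D_y = 2693/554  [A, C, D are collinear ∩ BD ⟂ AC]
   → D = (-643/554, 2693/554)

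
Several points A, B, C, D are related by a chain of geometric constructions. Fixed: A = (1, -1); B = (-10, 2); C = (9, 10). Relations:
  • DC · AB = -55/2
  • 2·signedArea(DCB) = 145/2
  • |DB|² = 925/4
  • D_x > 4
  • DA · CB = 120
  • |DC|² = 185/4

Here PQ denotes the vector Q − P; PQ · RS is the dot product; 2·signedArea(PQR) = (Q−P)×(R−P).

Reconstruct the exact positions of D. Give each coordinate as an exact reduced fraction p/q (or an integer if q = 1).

D = (5, 9/2)

1. D_x = 5  [2·signedArea(DCB) = 145/2 ∩ DC · AB = -55/2]
2. D_y = 9/2  [2·signedArea(DCB) = 145/2 ∩ DC · AB = -55/2]
   → D = (5, 9/2)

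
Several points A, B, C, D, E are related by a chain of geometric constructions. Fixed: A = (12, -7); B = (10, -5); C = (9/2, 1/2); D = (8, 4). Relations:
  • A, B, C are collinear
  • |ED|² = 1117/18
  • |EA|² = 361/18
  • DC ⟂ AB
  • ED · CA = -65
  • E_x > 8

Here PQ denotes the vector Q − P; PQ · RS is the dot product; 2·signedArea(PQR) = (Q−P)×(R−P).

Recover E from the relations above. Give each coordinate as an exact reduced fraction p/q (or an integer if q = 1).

E = (53/6, -23/6)

1. E_x = 53/6  [line -15/2·x + 15/2·y + 95 = 0 ∩ |EA|² = 361/18]
2. E_y = -23/6  [line -15/2·x + 15/2·y + 95 = 0 ∩ |EA|² = 361/18]
   → E = (53/6, -23/6)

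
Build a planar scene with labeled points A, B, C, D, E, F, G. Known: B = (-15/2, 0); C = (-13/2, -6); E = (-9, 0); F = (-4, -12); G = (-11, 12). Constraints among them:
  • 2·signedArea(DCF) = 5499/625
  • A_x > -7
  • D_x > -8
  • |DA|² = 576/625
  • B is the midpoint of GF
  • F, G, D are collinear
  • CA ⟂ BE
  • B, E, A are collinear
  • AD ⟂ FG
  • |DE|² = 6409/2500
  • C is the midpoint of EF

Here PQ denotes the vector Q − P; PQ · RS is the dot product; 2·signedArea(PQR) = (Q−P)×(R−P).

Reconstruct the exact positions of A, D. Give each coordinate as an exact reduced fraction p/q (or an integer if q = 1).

A = (-13/2, 0)
D = (-9277/1250, -168/625)

1. A_x = -13/2  [B, E, A are collinear ∩ CA ⟂ BE]
2. A_y = 0  [B, E, A are collinear ∩ CA ⟂ BE]
   → A = (-13/2, 0)
3. D_x = -9277/1250  [F, G, D are collinear ∩ AD ⟂ FG]
4. D_y = -168/625  [F, G, D are collinear ∩ AD ⟂ FG]
   → D = (-9277/1250, -168/625)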